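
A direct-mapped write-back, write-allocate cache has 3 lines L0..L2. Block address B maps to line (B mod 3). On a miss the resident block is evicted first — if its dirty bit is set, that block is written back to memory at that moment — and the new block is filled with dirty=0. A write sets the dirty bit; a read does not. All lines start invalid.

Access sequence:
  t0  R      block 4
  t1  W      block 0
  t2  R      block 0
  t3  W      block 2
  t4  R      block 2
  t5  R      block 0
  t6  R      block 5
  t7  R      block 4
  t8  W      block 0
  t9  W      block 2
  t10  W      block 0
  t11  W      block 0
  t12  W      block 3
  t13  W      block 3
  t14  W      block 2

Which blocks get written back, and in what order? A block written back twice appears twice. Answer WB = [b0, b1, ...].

0: R B4 -> L1 miss  d=-]
1: W B0 -> L0 miss  d=D]
2: R B0 -> L0 hit  d=D]
3: W B2 -> L2 miss  d=D]
4: R B2 -> L2 hit  d=D]
5: R B0 -> L0 hit  d=D]
6: R B5 -> L2 miss wb->B2  d=-]
7: R B4 -> L1 hit  d=-]
8: W B0 -> L0 hit  d=D]
9: W B2 -> L2 miss  d=D]
10: W B0 -> L0 hit  d=D]
11: W B0 -> L0 hit  d=D]
12: W B3 -> L0 miss wb->B0  d=D]
13: W B3 -> L0 hit  d=D]
14: W B2 -> L2 hit  d=D]

WB = [2, 0]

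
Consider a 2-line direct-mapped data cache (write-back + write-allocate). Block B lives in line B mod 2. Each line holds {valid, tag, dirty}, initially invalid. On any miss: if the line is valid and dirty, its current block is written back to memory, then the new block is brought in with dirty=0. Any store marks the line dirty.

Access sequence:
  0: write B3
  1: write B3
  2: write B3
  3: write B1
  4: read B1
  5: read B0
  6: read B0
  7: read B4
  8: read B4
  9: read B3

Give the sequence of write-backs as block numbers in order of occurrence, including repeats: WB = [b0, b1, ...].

WB = [3, 1]

0: W B3 -> L1 miss  d=D]
1: W B3 -> L1 hit  d=D]
2: W B3 -> L1 hit  d=D]
3: W B1 -> L1 miss wb->B3  d=D]
4: R B1 -> L1 hit  d=D]
5: R B0 -> L0 miss  d=-]
6: R B0 -> L0 hit  d=-]
7: R B4 -> L0 miss  d=-]
8: R B4 -> L0 hit  d=-]
9: R B3 -> L1 miss wb->B1  d=-]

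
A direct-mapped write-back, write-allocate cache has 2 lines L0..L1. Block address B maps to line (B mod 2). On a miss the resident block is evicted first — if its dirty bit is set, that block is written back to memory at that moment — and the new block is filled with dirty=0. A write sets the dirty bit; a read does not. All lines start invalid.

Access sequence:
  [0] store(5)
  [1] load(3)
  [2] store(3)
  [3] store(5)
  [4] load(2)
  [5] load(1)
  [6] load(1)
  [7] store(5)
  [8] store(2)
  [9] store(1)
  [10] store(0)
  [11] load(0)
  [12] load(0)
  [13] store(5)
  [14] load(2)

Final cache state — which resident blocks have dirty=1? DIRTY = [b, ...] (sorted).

DIRTY = [5]

0: W B5 -> L1 miss  d=D]
1: R B3 -> L1 miss wb->B5  d=-]
2: W B3 -> L1 hit  d=D]
3: W B5 -> L1 miss wb->B3  d=D]
4: R B2 -> L0 miss  d=-]
5: R B1 -> L1 miss wb->B5  d=-]
6: R B1 -> L1 hit  d=-]
7: W B5 -> L1 miss  d=D]
8: W B2 -> L0 hit  d=D]
9: W B1 -> L1 miss wb->B5  d=D]
10: W B0 -> L0 miss wb->B2  d=D]
11: R B0 -> L0 hit  d=D]
12: R B0 -> L0 hit  d=D]
13: W B5 -> L1 miss wb->B1  d=D]
14: R B2 -> L0 miss wb->B0  d=-]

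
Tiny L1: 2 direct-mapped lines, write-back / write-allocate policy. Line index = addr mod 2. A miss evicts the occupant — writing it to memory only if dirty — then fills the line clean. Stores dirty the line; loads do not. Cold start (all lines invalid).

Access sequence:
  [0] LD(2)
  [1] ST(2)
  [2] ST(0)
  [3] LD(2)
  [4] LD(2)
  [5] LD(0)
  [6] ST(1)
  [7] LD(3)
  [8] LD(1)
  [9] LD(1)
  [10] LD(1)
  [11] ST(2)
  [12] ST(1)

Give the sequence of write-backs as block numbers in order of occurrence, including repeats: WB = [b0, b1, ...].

WB = [2, 0, 1]

  0 | R B2 → L0 miss [-]
  1 | W B2 → L0 hit [D]
  2 | W B0 → L0 miss wb→B2 [D]
  3 | R B2 → L0 miss wb→B0 [-]
  4 | R B2 → L0 hit [-]
  5 | R B0 → L0 miss [-]
  6 | W B1 → L1 miss [D]
  7 | R B3 → L1 miss wb→B1 [-]
  8 | R B1 → L1 miss [-]
  9 | R B1 → L1 hit [-]
  10 | R B1 → L1 hit [-]
  11 | W B2 → L0 miss [D]
  12 | W B1 → L1 hit [D]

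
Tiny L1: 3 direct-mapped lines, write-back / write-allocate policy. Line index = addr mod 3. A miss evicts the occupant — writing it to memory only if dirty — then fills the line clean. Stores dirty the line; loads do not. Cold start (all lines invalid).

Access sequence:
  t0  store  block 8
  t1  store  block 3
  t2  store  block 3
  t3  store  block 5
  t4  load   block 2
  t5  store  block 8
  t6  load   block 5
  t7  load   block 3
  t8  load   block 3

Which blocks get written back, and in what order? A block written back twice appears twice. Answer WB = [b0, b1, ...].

  0 | W B8 → L2 miss [D]
  1 | W B3 → L0 miss [D]
  2 | W B3 → L0 hit [D]
  3 | W B5 → L2 miss wb→B8 [D]
  4 | R B2 → L2 miss wb→B5 [-]
  5 | W B8 → L2 miss [D]
  6 | R B5 → L2 miss wb→B8 [-]
  7 | R B3 → L0 hit [D]
  8 | R B3 → L0 hit [D]

WB = [8, 5, 8]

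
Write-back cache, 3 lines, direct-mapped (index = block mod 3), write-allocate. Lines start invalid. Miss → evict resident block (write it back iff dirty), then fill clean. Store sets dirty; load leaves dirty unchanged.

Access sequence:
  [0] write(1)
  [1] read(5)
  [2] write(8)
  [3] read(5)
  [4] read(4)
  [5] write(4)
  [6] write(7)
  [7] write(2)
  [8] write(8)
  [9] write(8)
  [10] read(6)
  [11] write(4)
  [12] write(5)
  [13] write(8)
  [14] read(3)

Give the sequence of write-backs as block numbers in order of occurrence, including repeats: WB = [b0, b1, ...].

WB = [8, 1, 4, 2, 7, 8, 5]

0: W B1 -> L1 miss  d=D]
1: R B5 -> L2 miss  d=-]
2: W B8 -> L2 miss  d=D]
3: R B5 -> L2 miss wb->B8  d=-]
4: R B4 -> L1 miss wb->B1  d=-]
5: W B4 -> L1 hit  d=D]
6: W B7 -> L1 miss wb->B4  d=D]
7: W B2 -> L2 miss  d=D]
8: W B8 -> L2 miss wb->B2  d=D]
9: W B8 -> L2 hit  d=D]
10: R B6 -> L0 miss  d=-]
11: W B4 -> L1 miss wb->B7  d=D]
12: W B5 -> L2 miss wb->B8  d=D]
13: W B8 -> L2 miss wb->B5  d=D]
14: R B3 -> L0 miss  d=-]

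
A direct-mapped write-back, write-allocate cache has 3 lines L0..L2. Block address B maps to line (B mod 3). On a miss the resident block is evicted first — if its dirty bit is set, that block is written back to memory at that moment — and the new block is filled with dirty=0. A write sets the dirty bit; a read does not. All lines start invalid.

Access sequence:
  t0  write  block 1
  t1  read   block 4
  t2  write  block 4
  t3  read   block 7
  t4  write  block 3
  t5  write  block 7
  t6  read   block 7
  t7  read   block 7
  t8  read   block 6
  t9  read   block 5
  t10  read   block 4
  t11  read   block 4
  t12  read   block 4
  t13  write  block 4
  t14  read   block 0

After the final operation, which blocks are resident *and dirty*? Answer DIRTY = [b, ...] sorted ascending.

DIRTY = [4]

0: W B1 -> L1 miss  d=D]
1: R B4 -> L1 miss wb->B1  d=-]
2: W B4 -> L1 hit  d=D]
3: R B7 -> L1 miss wb->B4  d=-]
4: W B3 -> L0 miss  d=D]
5: W B7 -> L1 hit  d=D]
6: R B7 -> L1 hit  d=D]
7: R B7 -> L1 hit  d=D]
8: R B6 -> L0 miss wb->B3  d=-]
9: R B5 -> L2 miss  d=-]
10: R B4 -> L1 miss wb->B7  d=-]
11: R B4 -> L1 hit  d=-]
12: R B4 -> L1 hit  d=-]
13: W B4 -> L1 hit  d=D]
14: R B0 -> L0 miss  d=-]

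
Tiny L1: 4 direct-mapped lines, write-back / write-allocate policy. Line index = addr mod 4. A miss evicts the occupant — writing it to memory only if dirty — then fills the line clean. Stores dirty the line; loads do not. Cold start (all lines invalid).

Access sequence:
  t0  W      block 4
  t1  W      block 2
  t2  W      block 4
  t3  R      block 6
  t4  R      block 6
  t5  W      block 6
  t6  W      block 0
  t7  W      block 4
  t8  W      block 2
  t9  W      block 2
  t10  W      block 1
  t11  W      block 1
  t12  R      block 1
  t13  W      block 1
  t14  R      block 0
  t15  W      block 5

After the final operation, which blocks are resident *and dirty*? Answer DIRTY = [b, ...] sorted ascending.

DIRTY = [2, 5]

  0 | W B4 → L0 miss [D]
  1 | W B2 → L2 miss [D]
  2 | W B4 → L0 hit [D]
  3 | R B6 → L2 miss wb→B2 [-]
  4 | R B6 → L2 hit [-]
  5 | W B6 → L2 hit [D]
  6 | W B0 → L0 miss wb→B4 [D]
  7 | W B4 → L0 miss wb→B0 [D]
  8 | W B2 → L2 miss wb→B6 [D]
  9 | W B2 → L2 hit [D]
  10 | W B1 → L1 miss [D]
  11 | W B1 → L1 hit [D]
  12 | R B1 → L1 hit [D]
  13 | W B1 → L1 hit [D]
  14 | R B0 → L0 miss wb→B4 [-]
  15 | W B5 → L1 miss wb→B1 [D]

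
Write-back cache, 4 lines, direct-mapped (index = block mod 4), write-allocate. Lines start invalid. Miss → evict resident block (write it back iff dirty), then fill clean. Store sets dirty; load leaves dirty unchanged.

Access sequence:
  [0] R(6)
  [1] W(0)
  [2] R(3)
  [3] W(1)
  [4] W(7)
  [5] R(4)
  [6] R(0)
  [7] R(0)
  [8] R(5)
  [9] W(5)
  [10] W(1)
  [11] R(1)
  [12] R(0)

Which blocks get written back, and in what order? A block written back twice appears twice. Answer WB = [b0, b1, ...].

0: R B6 -> L2 miss  d=-]
1: W B0 -> L0 miss  d=D]
2: R B3 -> L3 miss  d=-]
3: W B1 -> L1 miss  d=D]
4: W B7 -> L3 miss  d=D]
5: R B4 -> L0 miss wb->B0  d=-]
6: R B0 -> L0 miss  d=-]
7: R B0 -> L0 hit  d=-]
8: R B5 -> L1 miss wb->B1  d=-]
9: W B5 -> L1 hit  d=D]
10: W B1 -> L1 miss wb->B5  d=D]
11: R B1 -> L1 hit  d=D]
12: R B0 -> L0 hit  d=-]

WB = [0, 1, 5]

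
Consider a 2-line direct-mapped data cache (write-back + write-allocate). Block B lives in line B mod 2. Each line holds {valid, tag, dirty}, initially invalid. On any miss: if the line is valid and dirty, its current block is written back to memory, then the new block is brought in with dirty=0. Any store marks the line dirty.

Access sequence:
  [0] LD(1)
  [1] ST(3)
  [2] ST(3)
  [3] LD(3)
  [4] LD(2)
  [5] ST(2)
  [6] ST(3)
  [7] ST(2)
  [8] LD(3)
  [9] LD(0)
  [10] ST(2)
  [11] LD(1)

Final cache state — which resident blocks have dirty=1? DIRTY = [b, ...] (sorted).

DIRTY = [2]

  0 | R B1 → L1 miss [-]
  1 | W B3 → L1 miss [D]
  2 | W B3 → L1 hit [D]
  3 | R B3 → L1 hit [D]
  4 | R B2 → L0 miss [-]
  5 | W B2 → L0 hit [D]
  6 | W B3 → L1 hit [D]
  7 | W B2 → L0 hit [D]
  8 | R B3 → L1 hit [D]
  9 | R B0 → L0 miss wb→B2 [-]
  10 | W B2 → L0 miss [D]
  11 | R B1 → L1 miss wb→B3 [-]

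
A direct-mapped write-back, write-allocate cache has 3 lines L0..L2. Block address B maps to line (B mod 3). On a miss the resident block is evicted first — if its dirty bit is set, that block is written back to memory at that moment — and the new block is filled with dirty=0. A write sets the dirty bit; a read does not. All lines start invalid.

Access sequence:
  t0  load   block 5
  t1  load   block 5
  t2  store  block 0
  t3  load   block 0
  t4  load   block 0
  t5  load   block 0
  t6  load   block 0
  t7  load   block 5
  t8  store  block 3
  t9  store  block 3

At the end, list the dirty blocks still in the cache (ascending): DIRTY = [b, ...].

DIRTY = [3]

0: R B5 → L2 miss [-]
1: R B5 → L2 hit [-]
2: W B0 → L0 miss [D]
3: R B0 → L0 hit [D]
4: R B0 → L0 hit [D]
5: R B0 → L0 hit [D]
6: R B0 → L0 hit [D]
7: R B5 → L2 hit [-]
8: W B3 → L0 miss wb→B0 [D]
9: W B3 → L0 hit [D]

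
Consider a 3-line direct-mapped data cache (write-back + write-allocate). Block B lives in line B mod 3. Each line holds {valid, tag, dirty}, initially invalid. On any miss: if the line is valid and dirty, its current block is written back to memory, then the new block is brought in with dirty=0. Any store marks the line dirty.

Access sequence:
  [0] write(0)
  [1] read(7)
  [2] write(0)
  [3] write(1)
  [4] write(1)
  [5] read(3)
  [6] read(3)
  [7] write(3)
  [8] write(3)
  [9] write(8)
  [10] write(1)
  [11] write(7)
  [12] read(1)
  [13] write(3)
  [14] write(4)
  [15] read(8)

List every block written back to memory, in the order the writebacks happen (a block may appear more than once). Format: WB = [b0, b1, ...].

WB = [0, 1, 7]

0: W B0 -> L0 miss  d=D]
1: R B7 -> L1 miss  d=-]
2: W B0 -> L0 hit  d=D]
3: W B1 -> L1 miss  d=D]
4: W B1 -> L1 hit  d=D]
5: R B3 -> L0 miss wb->B0  d=-]
6: R B3 -> L0 hit  d=-]
7: W B3 -> L0 hit  d=D]
8: W B3 -> L0 hit  d=D]
9: W B8 -> L2 miss  d=D]
10: W B1 -> L1 hit  d=D]
11: W B7 -> L1 miss wb->B1  d=D]
12: R B1 -> L1 miss wb->B7  d=-]
13: W B3 -> L0 hit  d=D]
14: W B4 -> L1 miss  d=D]
15: R B8 -> L2 hit  d=D]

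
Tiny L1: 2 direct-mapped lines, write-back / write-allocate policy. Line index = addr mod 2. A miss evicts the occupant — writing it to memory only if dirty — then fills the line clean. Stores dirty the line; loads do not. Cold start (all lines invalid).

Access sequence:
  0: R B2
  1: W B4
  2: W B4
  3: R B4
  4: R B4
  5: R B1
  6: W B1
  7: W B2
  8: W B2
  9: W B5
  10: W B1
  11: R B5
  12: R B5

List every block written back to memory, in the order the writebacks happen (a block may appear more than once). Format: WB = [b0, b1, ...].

0: R B2 -> L0 miss  d=-]
1: W B4 -> L0 miss  d=D]
2: W B4 -> L0 hit  d=D]
3: R B4 -> L0 hit  d=D]
4: R B4 -> L0 hit  d=D]
5: R B1 -> L1 miss  d=-]
6: W B1 -> L1 hit  d=D]
7: W B2 -> L0 miss wb->B4  d=D]
8: W B2 -> L0 hit  d=D]
9: W B5 -> L1 miss wb->B1  d=D]
10: W B1 -> L1 miss wb->B5  d=D]
11: R B5 -> L1 miss wb->B1  d=-]
12: R B5 -> L1 hit  d=-]

WB = [4, 1, 5, 1]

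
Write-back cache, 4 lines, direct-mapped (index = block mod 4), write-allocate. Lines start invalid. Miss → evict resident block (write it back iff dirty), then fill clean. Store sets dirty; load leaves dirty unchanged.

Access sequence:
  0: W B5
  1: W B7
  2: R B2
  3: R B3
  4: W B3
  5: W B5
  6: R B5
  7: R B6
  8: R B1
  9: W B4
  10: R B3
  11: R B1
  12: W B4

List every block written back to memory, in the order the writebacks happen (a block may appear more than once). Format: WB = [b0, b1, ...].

WB = [7, 5]

0: W B5 → L1 miss [D]
1: W B7 → L3 miss [D]
2: R B2 → L2 miss [-]
3: R B3 → L3 miss wb→B7 [-]
4: W B3 → L3 hit [D]
5: W B5 → L1 hit [D]
6: R B5 → L1 hit [D]
7: R B6 → L2 miss [-]
8: R B1 → L1 miss wb→B5 [-]
9: W B4 → L0 miss [D]
10: R B3 → L3 hit [D]
11: R B1 → L1 hit [-]
12: W B4 → L0 hit [D]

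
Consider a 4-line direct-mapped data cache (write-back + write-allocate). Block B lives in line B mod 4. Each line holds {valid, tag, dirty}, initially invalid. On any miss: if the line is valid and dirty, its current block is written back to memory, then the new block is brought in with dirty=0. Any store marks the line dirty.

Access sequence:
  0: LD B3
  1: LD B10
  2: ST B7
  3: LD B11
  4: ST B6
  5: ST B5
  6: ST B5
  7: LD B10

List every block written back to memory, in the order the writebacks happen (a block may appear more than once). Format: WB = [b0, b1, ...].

WB = [7, 6]

0: R B3 -> L3 miss  d=-]
1: R B10 -> L2 miss  d=-]
2: W B7 -> L3 miss  d=D]
3: R B11 -> L3 miss wb->B7  d=-]
4: W B6 -> L2 miss  d=D]
5: W B5 -> L1 miss  d=D]
6: W B5 -> L1 hit  d=D]
7: R B10 -> L2 miss wb->B6  d=-]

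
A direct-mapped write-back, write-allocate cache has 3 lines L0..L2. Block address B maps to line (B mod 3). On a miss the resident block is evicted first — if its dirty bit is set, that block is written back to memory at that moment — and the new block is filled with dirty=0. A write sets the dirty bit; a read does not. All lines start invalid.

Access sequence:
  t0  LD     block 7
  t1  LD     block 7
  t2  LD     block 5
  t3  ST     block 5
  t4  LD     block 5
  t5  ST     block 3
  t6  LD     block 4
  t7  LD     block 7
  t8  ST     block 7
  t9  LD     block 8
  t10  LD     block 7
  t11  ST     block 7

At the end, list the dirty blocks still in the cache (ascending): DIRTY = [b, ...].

DIRTY = [3, 7]

  0 | R B7 → L1 miss [-]
  1 | R B7 → L1 hit [-]
  2 | R B5 → L2 miss [-]
  3 | W B5 → L2 hit [D]
  4 | R B5 → L2 hit [D]
  5 | W B3 → L0 miss [D]
  6 | R B4 → L1 miss [-]
  7 | R B7 → L1 miss [-]
  8 | W B7 → L1 hit [D]
  9 | R B8 → L2 miss wb→B5 [-]
  10 | R B7 → L1 hit [D]
  11 | W B7 → L1 hit [D]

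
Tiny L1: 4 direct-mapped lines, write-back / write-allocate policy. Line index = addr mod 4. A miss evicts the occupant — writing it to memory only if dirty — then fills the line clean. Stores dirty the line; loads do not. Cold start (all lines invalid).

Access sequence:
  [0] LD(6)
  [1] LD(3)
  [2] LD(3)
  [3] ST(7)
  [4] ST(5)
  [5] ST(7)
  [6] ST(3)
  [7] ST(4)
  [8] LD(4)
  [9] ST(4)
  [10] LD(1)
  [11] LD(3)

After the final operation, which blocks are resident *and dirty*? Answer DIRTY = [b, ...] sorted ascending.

DIRTY = [3, 4]

  0 | R B6 → L2 miss [-]
  1 | R B3 → L3 miss [-]
  2 | R B3 → L3 hit [-]
  3 | W B7 → L3 miss [D]
  4 | W B5 → L1 miss [D]
  5 | W B7 → L3 hit [D]
  6 | W B3 → L3 miss wb→B7 [D]
  7 | W B4 → L0 miss [D]
  8 | R B4 → L0 hit [D]
  9 | W B4 → L0 hit [D]
  10 | R B1 → L1 miss wb→B5 [-]
  11 | R B3 → L3 hit [D]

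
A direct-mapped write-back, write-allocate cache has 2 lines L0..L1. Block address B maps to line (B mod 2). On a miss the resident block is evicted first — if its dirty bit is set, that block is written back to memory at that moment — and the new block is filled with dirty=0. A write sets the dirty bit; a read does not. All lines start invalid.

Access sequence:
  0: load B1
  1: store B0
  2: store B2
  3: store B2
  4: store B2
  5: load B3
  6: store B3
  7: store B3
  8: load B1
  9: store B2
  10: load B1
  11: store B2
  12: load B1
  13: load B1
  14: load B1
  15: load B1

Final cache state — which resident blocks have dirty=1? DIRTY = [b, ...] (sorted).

DIRTY = [2]

0: R B1 -> L1 miss  d=-]
1: W B0 -> L0 miss  d=D]
2: W B2 -> L0 miss wb->B0  d=D]
3: W B2 -> L0 hit  d=D]
4: W B2 -> L0 hit  d=D]
5: R B3 -> L1 miss  d=-]
6: W B3 -> L1 hit  d=D]
7: W B3 -> L1 hit  d=D]
8: R B1 -> L1 miss wb->B3  d=-]
9: W B2 -> L0 hit  d=D]
10: R B1 -> L1 hit  d=-]
11: W B2 -> L0 hit  d=D]
12: R B1 -> L1 hit  d=-]
13: R B1 -> L1 hit  d=-]
14: R B1 -> L1 hit  d=-]
15: R B1 -> L1 hit  d=-]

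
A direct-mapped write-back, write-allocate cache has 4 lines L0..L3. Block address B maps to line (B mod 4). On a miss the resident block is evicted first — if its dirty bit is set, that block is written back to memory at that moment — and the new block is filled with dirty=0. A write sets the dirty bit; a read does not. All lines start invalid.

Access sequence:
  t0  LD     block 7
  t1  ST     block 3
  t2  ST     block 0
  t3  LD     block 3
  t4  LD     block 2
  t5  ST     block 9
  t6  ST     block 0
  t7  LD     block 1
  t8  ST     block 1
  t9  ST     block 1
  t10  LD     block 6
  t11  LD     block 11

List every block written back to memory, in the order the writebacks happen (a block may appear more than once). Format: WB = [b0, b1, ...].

WB = [9, 3]

0: R B7 → L3 miss [-]
1: W B3 → L3 miss [D]
2: W B0 → L0 miss [D]
3: R B3 → L3 hit [D]
4: R B2 → L2 miss [-]
5: W B9 → L1 miss [D]
6: W B0 → L0 hit [D]
7: R B1 → L1 miss wb→B9 [-]
8: W B1 → L1 hit [D]
9: W B1 → L1 hit [D]
10: R B6 → L2 miss [-]
11: R B11 → L3 miss wb→B3 [-]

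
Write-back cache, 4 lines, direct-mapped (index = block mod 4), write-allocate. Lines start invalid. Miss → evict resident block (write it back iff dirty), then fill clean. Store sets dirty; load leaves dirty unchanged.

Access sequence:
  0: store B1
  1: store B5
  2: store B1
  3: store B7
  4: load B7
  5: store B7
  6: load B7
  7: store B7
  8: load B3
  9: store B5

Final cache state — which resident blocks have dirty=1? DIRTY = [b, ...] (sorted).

DIRTY = [5]

0: W B1 → L1 miss [D]
1: W B5 → L1 miss wb→B1 [D]
2: W B1 → L1 miss wb→B5 [D]
3: W B7 → L3 miss [D]
4: R B7 → L3 hit [D]
5: W B7 → L3 hit [D]
6: R B7 → L3 hit [D]
7: W B7 → L3 hit [D]
8: R B3 → L3 miss wb→B7 [-]
9: W B5 → L1 miss wb→B1 [D]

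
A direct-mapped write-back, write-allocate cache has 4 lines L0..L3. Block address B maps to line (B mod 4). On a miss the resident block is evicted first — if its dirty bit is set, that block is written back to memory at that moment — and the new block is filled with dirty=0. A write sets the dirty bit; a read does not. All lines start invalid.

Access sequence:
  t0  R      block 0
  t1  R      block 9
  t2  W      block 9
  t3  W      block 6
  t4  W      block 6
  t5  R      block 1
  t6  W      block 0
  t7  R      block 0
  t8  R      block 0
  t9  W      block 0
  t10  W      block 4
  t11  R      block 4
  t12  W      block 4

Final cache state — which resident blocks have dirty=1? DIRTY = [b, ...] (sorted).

DIRTY = [4, 6]

0: R B0 -> L0 miss  d=-]
1: R B9 -> L1 miss  d=-]
2: W B9 -> L1 hit  d=D]
3: W B6 -> L2 miss  d=D]
4: W B6 -> L2 hit  d=D]
5: R B1 -> L1 miss wb->B9  d=-]
6: W B0 -> L0 hit  d=D]
7: R B0 -> L0 hit  d=D]
8: R B0 -> L0 hit  d=D]
9: W B0 -> L0 hit  d=D]
10: W B4 -> L0 miss wb->B0  d=D]
11: R B4 -> L0 hit  d=D]
12: W B4 -> L0 hit  d=D]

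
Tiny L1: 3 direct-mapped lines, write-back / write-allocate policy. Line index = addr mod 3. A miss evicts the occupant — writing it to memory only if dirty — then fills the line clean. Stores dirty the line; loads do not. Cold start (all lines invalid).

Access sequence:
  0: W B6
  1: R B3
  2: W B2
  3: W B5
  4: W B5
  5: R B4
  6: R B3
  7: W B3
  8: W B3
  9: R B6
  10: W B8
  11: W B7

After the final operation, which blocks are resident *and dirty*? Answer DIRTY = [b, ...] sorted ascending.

DIRTY = [7, 8]

0: W B6 → L0 miss [D]
1: R B3 → L0 miss wb→B6 [-]
2: W B2 → L2 miss [D]
3: W B5 → L2 miss wb→B2 [D]
4: W B5 → L2 hit [D]
5: R B4 → L1 miss [-]
6: R B3 → L0 hit [-]
7: W B3 → L0 hit [D]
8: W B3 → L0 hit [D]
9: R B6 → L0 miss wb→B3 [-]
10: W B8 → L2 miss wb→B5 [D]
11: W B7 → L1 miss [D]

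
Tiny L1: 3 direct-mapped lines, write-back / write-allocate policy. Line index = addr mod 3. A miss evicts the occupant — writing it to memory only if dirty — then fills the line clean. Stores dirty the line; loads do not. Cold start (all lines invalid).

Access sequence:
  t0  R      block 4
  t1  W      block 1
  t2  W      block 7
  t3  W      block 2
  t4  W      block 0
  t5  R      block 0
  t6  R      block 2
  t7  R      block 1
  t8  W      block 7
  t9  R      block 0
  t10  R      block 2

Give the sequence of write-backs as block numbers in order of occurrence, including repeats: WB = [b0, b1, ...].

WB = [1, 7]

0: R B4 → L1 miss [-]
1: W B1 → L1 miss [D]
2: W B7 → L1 miss wb→B1 [D]
3: W B2 → L2 miss [D]
4: W B0 → L0 miss [D]
5: R B0 → L0 hit [D]
6: R B2 → L2 hit [D]
7: R B1 → L1 miss wb→B7 [-]
8: W B7 → L1 miss [D]
9: R B0 → L0 hit [D]
10: R B2 → L2 hit [D]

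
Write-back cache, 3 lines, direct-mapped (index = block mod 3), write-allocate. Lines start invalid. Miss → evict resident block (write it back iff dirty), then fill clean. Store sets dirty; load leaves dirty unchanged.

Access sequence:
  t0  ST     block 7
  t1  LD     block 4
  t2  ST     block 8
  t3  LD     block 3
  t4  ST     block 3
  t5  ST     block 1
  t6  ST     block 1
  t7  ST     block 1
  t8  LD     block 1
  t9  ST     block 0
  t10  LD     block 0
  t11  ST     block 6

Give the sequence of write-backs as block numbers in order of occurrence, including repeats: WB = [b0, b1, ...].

WB = [7, 3, 0]

0: W B7 → L1 miss [D]
1: R B4 → L1 miss wb→B7 [-]
2: W B8 → L2 miss [D]
3: R B3 → L0 miss [-]
4: W B3 → L0 hit [D]
5: W B1 → L1 miss [D]
6: W B1 → L1 hit [D]
7: W B1 → L1 hit [D]
8: R B1 → L1 hit [D]
9: W B0 → L0 miss wb→B3 [D]
10: R B0 → L0 hit [D]
11: W B6 → L0 miss wb→B0 [D]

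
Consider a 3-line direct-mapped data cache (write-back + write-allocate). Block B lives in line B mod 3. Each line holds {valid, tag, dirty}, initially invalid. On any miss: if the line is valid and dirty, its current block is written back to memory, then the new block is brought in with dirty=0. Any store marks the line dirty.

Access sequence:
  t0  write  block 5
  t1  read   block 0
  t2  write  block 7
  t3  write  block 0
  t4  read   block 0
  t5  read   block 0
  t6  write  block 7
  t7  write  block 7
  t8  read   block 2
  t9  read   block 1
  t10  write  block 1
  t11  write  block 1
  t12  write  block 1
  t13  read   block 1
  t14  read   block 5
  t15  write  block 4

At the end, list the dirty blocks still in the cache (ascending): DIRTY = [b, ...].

DIRTY = [0, 4]

0: W B5 → L2 miss [D]
1: R B0 → L0 miss [-]
2: W B7 → L1 miss [D]
3: W B0 → L0 hit [D]
4: R B0 → L0 hit [D]
5: R B0 → L0 hit [D]
6: W B7 → L1 hit [D]
7: W B7 → L1 hit [D]
8: R B2 → L2 miss wb→B5 [-]
9: R B1 → L1 miss wb→B7 [-]
10: W B1 → L1 hit [D]
11: W B1 → L1 hit [D]
12: W B1 → L1 hit [D]
13: R B1 → L1 hit [D]
14: R B5 → L2 miss [-]
15: W B4 → L1 miss wb→B1 [D]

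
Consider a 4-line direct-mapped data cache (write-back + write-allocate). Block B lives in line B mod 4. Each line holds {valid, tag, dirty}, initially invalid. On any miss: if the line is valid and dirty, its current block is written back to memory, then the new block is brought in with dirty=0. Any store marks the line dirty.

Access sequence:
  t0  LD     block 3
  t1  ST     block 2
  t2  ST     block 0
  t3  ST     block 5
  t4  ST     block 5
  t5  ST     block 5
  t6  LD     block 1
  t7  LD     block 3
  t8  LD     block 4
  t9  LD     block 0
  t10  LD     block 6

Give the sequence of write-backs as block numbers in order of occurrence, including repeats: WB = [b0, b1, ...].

WB = [5, 0, 2]

  0 | R B3 → L3 miss [-]
  1 | W B2 → L2 miss [D]
  2 | W B0 → L0 miss [D]
  3 | W B5 → L1 miss [D]
  4 | W B5 → L1 hit [D]
  5 | W B5 → L1 hit [D]
  6 | R B1 → L1 miss wb→B5 [-]
  7 | R B3 → L3 hit [-]
  8 | R B4 → L0 miss wb→B0 [-]
  9 | R B0 → L0 miss [-]
  10 | R B6 → L2 miss wb→B2 [-]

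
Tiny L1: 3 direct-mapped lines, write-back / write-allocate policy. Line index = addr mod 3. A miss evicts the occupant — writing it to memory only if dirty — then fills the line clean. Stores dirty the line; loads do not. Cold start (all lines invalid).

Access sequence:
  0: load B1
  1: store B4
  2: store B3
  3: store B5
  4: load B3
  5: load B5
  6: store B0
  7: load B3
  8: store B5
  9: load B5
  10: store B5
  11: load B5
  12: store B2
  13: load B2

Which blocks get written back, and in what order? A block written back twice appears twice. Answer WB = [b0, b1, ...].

0: R B1 -> L1 miss  d=-]
1: W B4 -> L1 miss  d=D]
2: W B3 -> L0 miss  d=D]
3: W B5 -> L2 miss  d=D]
4: R B3 -> L0 hit  d=D]
5: R B5 -> L2 hit  d=D]
6: W B0 -> L0 miss wb->B3  d=D]
7: R B3 -> L0 miss wb->B0  d=-]
8: W B5 -> L2 hit  d=D]
9: R B5 -> L2 hit  d=D]
10: W B5 -> L2 hit  d=D]
11: R B5 -> L2 hit  d=D]
12: W B2 -> L2 miss wb->B5  d=D]
13: R B2 -> L2 hit  d=D]

WB = [3, 0, 5]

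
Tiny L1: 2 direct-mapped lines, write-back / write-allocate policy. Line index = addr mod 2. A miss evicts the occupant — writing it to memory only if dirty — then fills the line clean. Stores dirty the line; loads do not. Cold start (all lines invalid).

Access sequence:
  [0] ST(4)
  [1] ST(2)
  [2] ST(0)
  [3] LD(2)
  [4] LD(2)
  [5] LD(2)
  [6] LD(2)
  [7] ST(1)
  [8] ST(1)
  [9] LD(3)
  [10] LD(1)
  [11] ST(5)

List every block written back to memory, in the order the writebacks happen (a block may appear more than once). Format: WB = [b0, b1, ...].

WB = [4, 2, 0, 1]

0: W B4 → L0 miss [D]
1: W B2 → L0 miss wb→B4 [D]
2: W B0 → L0 miss wb→B2 [D]
3: R B2 → L0 miss wb→B0 [-]
4: R B2 → L0 hit [-]
5: R B2 → L0 hit [-]
6: R B2 → L0 hit [-]
7: W B1 → L1 miss [D]
8: W B1 → L1 hit [D]
9: R B3 → L1 miss wb→B1 [-]
10: R B1 → L1 miss [-]
11: W B5 → L1 miss [D]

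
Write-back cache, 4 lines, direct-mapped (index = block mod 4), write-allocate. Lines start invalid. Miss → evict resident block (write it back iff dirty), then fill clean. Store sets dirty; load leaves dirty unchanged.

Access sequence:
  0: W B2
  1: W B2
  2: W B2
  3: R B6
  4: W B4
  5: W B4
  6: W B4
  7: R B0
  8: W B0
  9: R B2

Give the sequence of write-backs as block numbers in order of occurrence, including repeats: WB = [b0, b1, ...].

  0 | W B2 → L2 miss [D]
  1 | W B2 → L2 hit [D]
  2 | W B2 → L2 hit [D]
  3 | R B6 → L2 miss wb→B2 [-]
  4 | W B4 → L0 miss [D]
  5 | W B4 → L0 hit [D]
  6 | W B4 → L0 hit [D]
  7 | R B0 → L0 miss wb→B4 [-]
  8 | W B0 → L0 hit [D]
  9 | R B2 → L2 miss [-]

WB = [2, 4]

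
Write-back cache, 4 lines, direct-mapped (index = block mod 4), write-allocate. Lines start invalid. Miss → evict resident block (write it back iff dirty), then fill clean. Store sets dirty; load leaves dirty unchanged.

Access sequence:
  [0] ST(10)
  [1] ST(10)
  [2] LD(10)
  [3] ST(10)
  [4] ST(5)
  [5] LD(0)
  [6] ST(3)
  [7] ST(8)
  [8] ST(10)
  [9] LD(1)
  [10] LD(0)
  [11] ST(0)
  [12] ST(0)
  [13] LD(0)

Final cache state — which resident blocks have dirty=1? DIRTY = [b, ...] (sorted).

  0 | W B10 → L2 miss [D]
  1 | W B10 → L2 hit [D]
  2 | R B10 → L2 hit [D]
  3 | W B10 → L2 hit [D]
  4 | W B5 → L1 miss [D]
  5 | R B0 → L0 miss [-]
  6 | W B3 → L3 miss [D]
  7 | W B8 → L0 miss [D]
  8 | W B10 → L2 hit [D]
  9 | R B1 → L1 miss wb→B5 [-]
  10 | R B0 → L0 miss wb→B8 [-]
  11 | W B0 → L0 hit [D]
  12 | W B0 → L0 hit [D]
  13 | R B0 → L0 hit [D]

DIRTY = [0, 3, 10]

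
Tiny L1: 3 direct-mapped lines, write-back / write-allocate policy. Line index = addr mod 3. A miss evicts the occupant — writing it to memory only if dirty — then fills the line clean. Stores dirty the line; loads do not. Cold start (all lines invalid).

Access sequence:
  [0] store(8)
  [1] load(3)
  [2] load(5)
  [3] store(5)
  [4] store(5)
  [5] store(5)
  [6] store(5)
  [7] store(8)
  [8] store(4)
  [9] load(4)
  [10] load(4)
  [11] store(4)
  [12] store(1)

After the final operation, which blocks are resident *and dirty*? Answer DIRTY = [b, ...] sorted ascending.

DIRTY = [1, 8]

0: W B8 → L2 miss [D]
1: R B3 → L0 miss [-]
2: R B5 → L2 miss wb→B8 [-]
3: W B5 → L2 hit [D]
4: W B5 → L2 hit [D]
5: W B5 → L2 hit [D]
6: W B5 → L2 hit [D]
7: W B8 → L2 miss wb→B5 [D]
8: W B4 → L1 miss [D]
9: R B4 → L1 hit [D]
10: R B4 → L1 hit [D]
11: W B4 → L1 hit [D]
12: W B1 → L1 miss wb→B4 [D]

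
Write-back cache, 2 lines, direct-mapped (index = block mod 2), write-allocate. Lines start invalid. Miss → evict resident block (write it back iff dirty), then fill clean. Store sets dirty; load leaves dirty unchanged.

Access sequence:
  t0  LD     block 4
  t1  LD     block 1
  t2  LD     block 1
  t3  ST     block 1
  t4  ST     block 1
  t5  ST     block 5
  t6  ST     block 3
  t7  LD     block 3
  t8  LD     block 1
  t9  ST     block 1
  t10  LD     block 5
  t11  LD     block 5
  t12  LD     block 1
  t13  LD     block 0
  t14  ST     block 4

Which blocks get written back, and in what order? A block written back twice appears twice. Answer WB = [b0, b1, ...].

  0 | R B4 → L0 miss [-]
  1 | R B1 → L1 miss [-]
  2 | R B1 → L1 hit [-]
  3 | W B1 → L1 hit [D]
  4 | W B1 → L1 hit [D]
  5 | W B5 → L1 miss wb→B1 [D]
  6 | W B3 → L1 miss wb→B5 [D]
  7 | R B3 → L1 hit [D]
  8 | R B1 → L1 miss wb→B3 [-]
  9 | W B1 → L1 hit [D]
  10 | R B5 → L1 miss wb→B1 [-]
  11 | R B5 → L1 hit [-]
  12 | R B1 → L1 miss [-]
  13 | R B0 → L0 miss [-]
  14 | W B4 → L0 miss [D]

WB = [1, 5, 3, 1]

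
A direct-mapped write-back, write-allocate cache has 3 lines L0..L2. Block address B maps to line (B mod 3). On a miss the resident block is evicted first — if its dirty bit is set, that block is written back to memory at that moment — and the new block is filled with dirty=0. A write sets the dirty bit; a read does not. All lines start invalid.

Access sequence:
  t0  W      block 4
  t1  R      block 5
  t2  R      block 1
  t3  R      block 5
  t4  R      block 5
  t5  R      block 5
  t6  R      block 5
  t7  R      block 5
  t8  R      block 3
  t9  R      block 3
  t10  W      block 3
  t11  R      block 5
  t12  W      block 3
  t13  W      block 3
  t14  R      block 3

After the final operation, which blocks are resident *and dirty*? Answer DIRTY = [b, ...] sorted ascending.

DIRTY = [3]

  0 | W B4 → L1 miss [D]
  1 | R B5 → L2 miss [-]
  2 | R B1 → L1 miss wb→B4 [-]
  3 | R B5 → L2 hit [-]
  4 | R B5 → L2 hit [-]
  5 | R B5 → L2 hit [-]
  6 | R B5 → L2 hit [-]
  7 | R B5 → L2 hit [-]
  8 | R B3 → L0 miss [-]
  9 | R B3 → L0 hit [-]
  10 | W B3 → L0 hit [D]
  11 | R B5 → L2 hit [-]
  12 | W B3 → L0 hit [D]
  13 | W B3 → L0 hit [D]
  14 | R B3 → L0 hit [D]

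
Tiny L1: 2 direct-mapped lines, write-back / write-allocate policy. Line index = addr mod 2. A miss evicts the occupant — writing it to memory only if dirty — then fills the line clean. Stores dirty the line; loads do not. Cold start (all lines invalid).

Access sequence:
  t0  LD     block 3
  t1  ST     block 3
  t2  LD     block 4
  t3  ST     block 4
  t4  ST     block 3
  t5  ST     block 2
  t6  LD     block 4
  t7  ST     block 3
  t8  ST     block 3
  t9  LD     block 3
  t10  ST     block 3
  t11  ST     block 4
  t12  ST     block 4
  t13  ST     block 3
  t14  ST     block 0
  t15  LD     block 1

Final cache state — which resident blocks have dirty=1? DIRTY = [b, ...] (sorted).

DIRTY = [0]

0: R B3 -> L1 miss  d=-]
1: W B3 -> L1 hit  d=D]
2: R B4 -> L0 miss  d=-]
3: W B4 -> L0 hit  d=D]
4: W B3 -> L1 hit  d=D]
5: W B2 -> L0 miss wb->B4  d=D]
6: R B4 -> L0 miss wb->B2  d=-]
7: W B3 -> L1 hit  d=D]
8: W B3 -> L1 hit  d=D]
9: R B3 -> L1 hit  d=D]
10: W B3 -> L1 hit  d=D]
11: W B4 -> L0 hit  d=D]
12: W B4 -> L0 hit  d=D]
13: W B3 -> L1 hit  d=D]
14: W B0 -> L0 miss wb->B4  d=D]
15: R B1 -> L1 miss wb->B3  d=-]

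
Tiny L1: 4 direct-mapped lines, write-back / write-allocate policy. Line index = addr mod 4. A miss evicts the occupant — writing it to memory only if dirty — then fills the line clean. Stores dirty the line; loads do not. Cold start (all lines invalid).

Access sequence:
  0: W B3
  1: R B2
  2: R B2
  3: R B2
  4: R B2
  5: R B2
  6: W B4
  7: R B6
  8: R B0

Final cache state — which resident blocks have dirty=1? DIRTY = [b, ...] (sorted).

DIRTY = [3]

0: W B3 -> L3 miss  d=D]
1: R B2 -> L2 miss  d=-]
2: R B2 -> L2 hit  d=-]
3: R B2 -> L2 hit  d=-]
4: R B2 -> L2 hit  d=-]
5: R B2 -> L2 hit  d=-]
6: W B4 -> L0 miss  d=D]
7: R B6 -> L2 miss  d=-]
8: R B0 -> L0 miss wb->B4  d=-]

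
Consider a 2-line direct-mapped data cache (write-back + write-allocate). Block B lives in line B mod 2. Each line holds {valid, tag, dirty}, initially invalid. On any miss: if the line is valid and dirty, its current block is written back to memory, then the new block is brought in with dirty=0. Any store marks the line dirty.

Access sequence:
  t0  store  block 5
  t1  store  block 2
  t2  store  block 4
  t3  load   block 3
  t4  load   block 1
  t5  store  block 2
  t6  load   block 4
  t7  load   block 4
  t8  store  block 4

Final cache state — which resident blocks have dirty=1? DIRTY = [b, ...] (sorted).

0: W B5 -> L1 miss  d=D]
1: W B2 -> L0 miss  d=D]
2: W B4 -> L0 miss wb->B2  d=D]
3: R B3 -> L1 miss wb->B5  d=-]
4: R B1 -> L1 miss  d=-]
5: W B2 -> L0 miss wb->B4  d=D]
6: R B4 -> L0 miss wb->B2  d=-]
7: R B4 -> L0 hit  d=-]
8: W B4 -> L0 hit  d=D]

DIRTY = [4]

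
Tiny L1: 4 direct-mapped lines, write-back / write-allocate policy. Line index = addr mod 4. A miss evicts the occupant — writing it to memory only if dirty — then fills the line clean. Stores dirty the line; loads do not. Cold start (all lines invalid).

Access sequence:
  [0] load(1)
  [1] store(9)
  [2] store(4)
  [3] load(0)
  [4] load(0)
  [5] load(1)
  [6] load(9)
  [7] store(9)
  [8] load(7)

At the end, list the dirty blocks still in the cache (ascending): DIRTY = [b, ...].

0: R B1 -> L1 miss  d=-]
1: W B9 -> L1 miss  d=D]
2: W B4 -> L0 miss  d=D]
3: R B0 -> L0 miss wb->B4  d=-]
4: R B0 -> L0 hit  d=-]
5: R B1 -> L1 miss wb->B9  d=-]
6: R B9 -> L1 miss  d=-]
7: W B9 -> L1 hit  d=D]
8: R B7 -> L3 miss  d=-]

DIRTY = [9]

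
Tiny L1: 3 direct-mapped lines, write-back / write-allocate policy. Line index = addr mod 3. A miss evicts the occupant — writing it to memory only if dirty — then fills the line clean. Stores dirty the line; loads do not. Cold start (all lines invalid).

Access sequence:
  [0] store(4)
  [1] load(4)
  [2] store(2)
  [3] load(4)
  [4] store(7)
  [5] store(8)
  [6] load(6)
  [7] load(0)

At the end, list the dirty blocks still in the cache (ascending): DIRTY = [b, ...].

DIRTY = [7, 8]

0: W B4 -> L1 miss  d=D]
1: R B4 -> L1 hit  d=D]
2: W B2 -> L2 miss  d=D]
3: R B4 -> L1 hit  d=D]
4: W B7 -> L1 miss wb->B4  d=D]
5: W B8 -> L2 miss wb->B2  d=D]
6: R B6 -> L0 miss  d=-]
7: R B0 -> L0 miss  d=-]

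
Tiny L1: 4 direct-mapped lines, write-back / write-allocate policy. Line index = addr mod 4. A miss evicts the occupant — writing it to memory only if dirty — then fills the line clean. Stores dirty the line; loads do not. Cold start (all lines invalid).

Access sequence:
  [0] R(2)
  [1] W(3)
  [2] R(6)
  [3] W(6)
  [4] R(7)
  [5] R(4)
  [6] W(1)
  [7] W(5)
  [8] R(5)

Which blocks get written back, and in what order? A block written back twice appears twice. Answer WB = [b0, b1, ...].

  0 | R B2 → L2 miss [-]
  1 | W B3 → L3 miss [D]
  2 | R B6 → L2 miss [-]
  3 | W B6 → L2 hit [D]
  4 | R B7 → L3 miss wb→B3 [-]
  5 | R B4 → L0 miss [-]
  6 | W B1 → L1 miss [D]
  7 | W B5 → L1 miss wb→B1 [D]
  8 | R B5 → L1 hit [D]

WB = [3, 1]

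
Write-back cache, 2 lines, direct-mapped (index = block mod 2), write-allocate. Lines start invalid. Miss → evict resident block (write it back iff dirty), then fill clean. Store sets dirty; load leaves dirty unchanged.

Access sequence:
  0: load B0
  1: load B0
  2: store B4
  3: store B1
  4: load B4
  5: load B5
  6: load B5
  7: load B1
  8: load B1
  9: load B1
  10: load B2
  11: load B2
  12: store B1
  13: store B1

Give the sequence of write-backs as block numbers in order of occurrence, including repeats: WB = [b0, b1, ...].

0: R B0 → L0 miss [-]
1: R B0 → L0 hit [-]
2: W B4 → L0 miss [D]
3: W B1 → L1 miss [D]
4: R B4 → L0 hit [D]
5: R B5 → L1 miss wb→B1 [-]
6: R B5 → L1 hit [-]
7: R B1 → L1 miss [-]
8: R B1 → L1 hit [-]
9: R B1 → L1 hit [-]
10: R B2 → L0 miss wb→B4 [-]
11: R B2 → L0 hit [-]
12: W B1 → L1 hit [D]
13: W B1 → L1 hit [D]

WB = [1, 4]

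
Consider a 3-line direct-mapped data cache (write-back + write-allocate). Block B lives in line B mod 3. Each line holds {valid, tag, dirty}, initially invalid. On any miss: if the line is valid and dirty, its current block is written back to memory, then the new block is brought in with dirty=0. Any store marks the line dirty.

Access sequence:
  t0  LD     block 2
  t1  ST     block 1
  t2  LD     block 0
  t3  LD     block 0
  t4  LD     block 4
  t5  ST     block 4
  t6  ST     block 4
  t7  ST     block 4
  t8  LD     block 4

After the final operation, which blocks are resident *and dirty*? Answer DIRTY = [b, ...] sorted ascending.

DIRTY = [4]

0: R B2 -> L2 miss  d=-]
1: W B1 -> L1 miss  d=D]
2: R B0 -> L0 miss  d=-]
3: R B0 -> L0 hit  d=-]
4: R B4 -> L1 miss wb->B1  d=-]
5: W B4 -> L1 hit  d=D]
6: W B4 -> L1 hit  d=D]
7: W B4 -> L1 hit  d=D]
8: R B4 -> L1 hit  d=D]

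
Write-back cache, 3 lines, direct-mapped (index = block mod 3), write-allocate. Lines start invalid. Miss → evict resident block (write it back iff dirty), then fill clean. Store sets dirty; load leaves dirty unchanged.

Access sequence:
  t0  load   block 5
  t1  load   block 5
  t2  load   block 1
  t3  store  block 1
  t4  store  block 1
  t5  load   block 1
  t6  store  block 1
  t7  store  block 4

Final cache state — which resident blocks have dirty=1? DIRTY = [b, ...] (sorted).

0: R B5 -> L2 miss  d=-]
1: R B5 -> L2 hit  d=-]
2: R B1 -> L1 miss  d=-]
3: W B1 -> L1 hit  d=D]
4: W B1 -> L1 hit  d=D]
5: R B1 -> L1 hit  d=D]
6: W B1 -> L1 hit  d=D]
7: W B4 -> L1 miss wb->B1  d=D]

DIRTY = [4]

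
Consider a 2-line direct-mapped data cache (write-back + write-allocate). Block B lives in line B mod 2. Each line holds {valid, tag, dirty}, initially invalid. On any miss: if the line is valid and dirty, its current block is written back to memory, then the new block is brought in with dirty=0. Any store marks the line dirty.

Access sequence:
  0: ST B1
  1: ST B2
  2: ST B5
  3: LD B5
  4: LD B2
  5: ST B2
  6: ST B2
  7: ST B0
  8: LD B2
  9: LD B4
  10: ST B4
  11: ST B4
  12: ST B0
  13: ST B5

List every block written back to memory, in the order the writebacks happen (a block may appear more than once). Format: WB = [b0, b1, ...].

WB = [1, 2, 0, 4]

0: W B1 → L1 miss [D]
1: W B2 → L0 miss [D]
2: W B5 → L1 miss wb→B1 [D]
3: R B5 → L1 hit [D]
4: R B2 → L0 hit [D]
5: W B2 → L0 hit [D]
6: W B2 → L0 hit [D]
7: W B0 → L0 miss wb→B2 [D]
8: R B2 → L0 miss wb→B0 [-]
9: R B4 → L0 miss [-]
10: W B4 → L0 hit [D]
11: W B4 → L0 hit [D]
12: W B0 → L0 miss wb→B4 [D]
13: W B5 → L1 hit [D]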